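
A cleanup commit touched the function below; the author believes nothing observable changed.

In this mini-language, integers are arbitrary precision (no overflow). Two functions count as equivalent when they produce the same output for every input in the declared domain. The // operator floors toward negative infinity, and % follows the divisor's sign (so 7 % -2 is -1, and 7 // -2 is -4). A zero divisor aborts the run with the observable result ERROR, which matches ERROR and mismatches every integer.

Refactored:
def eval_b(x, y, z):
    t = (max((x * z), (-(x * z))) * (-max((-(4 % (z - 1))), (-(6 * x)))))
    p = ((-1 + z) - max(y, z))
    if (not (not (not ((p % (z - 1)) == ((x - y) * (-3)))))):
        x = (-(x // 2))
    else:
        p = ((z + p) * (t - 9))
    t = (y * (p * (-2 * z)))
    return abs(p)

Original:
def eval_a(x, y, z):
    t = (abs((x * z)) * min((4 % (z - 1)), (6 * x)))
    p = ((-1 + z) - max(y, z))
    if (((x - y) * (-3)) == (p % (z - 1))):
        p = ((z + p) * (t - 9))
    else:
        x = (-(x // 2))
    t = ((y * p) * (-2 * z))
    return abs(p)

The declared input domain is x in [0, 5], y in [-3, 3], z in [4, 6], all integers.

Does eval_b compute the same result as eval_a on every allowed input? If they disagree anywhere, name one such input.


Changes here: boolean connective usage differs; arithmetic usage differs; min/max/abs usage differs; the full 126-point sweep finds no disagreement.
verdict: equivalent


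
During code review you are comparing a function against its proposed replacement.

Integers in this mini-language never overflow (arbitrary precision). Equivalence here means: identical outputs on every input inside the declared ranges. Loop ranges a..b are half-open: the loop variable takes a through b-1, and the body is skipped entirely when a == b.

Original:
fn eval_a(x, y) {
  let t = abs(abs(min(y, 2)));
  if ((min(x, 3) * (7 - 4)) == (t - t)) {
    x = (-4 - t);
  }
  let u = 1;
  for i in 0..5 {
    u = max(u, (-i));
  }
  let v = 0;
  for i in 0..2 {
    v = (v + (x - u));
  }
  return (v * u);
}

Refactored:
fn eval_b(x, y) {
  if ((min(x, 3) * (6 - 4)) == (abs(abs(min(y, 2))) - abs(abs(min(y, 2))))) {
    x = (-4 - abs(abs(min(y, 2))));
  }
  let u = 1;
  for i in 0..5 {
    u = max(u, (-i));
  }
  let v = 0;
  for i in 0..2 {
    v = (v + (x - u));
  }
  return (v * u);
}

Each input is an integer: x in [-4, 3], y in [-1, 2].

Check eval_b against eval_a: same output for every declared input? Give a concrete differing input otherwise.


Equivalent. The suspicious edit (`7` became `6`) never changes the result for any input inside the declared domain.
An exhaustive pass over the 32 declared inputs shows identical outputs.
Tracing x=-2, y=1: eval_a: t = 1; ((min(x, 3) * (7 - 4)) == (t - t)) -> false; u = 1; [i=0]; u = 1; [i=1]; u = 1; [i=2]; u = 1; [i=3]; u = 1; [i=4]; u = 1; v = 0; [i=0]; v = -3; [i=1]; v = -6; return -6 | eval_b: ((min(x, 3) * (6 - 4)) == (abs(abs(min(y, 2))) - abs(abs(min(y, 2))))) -> false; u = 1; [i=0]; u = 1; [i=1]; u = 1; [i=2]; u = 1; [i=3]; u = 1; [i=4]; u = 1; v = 0; [i=0]; v = -3; [i=1]; v = -6; return -6 — matching result -6.
verdict: equivalent


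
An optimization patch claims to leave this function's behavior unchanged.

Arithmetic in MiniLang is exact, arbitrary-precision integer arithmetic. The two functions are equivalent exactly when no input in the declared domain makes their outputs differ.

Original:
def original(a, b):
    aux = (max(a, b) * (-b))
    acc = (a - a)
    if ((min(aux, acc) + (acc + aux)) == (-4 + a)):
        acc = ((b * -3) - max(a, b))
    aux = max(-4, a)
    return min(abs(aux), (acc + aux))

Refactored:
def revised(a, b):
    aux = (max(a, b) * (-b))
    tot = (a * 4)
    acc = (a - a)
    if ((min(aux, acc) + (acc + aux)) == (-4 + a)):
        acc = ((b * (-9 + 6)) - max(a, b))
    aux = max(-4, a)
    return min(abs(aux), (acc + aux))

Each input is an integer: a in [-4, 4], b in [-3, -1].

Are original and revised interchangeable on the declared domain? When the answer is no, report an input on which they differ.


The two are interchangeable: arithmetic usage differs, plus constant usage differs, plus local variable names differ, plus statement counts differ, and every declared input agrees.
One worked example (a=-4, b=-3) — original: aux := -9 | acc := 0 | ((min(aux, acc) + (acc + aux)) == (-4 + a)): false | aux := -4 | result -4; revised: aux := -9 | tot := -16 | acc := 0 | ((min(aux, acc) + (acc + aux)) == (-4 + a)): false | aux := -4 | result -4; agreement on -4.
Every one of the 27 inputs gives matching results.
verdict: equivalent


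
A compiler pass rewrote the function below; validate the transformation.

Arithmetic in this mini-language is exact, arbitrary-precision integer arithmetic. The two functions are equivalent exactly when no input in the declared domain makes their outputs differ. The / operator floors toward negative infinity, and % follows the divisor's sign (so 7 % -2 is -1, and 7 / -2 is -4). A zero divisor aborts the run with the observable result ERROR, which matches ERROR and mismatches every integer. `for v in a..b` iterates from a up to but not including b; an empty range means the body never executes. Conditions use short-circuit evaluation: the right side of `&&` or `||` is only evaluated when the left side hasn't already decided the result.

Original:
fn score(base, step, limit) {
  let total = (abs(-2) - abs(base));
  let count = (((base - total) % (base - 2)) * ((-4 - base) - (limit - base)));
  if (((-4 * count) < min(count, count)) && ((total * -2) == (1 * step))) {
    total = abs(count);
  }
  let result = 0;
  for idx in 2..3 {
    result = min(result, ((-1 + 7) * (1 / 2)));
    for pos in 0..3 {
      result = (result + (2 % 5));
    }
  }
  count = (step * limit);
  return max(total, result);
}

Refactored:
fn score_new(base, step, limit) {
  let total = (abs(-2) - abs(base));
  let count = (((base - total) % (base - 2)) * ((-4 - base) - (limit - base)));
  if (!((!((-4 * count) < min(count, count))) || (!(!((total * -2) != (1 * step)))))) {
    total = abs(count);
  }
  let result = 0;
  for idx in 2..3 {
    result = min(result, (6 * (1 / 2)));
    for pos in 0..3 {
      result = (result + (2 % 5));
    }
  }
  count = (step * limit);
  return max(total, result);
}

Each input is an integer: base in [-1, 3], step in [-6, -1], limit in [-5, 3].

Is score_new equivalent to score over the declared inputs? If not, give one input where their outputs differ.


Equivalent. The suspicious-looking change has no observable effect anywhere in the declared ranges.
Checked all 270 inputs in the declared domain: the outputs agree on every one.
Tracing base=1, step=-2, limit=-5: score: total becomes 1; next count becomes 0; next (((-4 * count) < min(count, count)) && ((total * -2) == (1 * step))) evaluates to false; next result becomes 0; next at idx=2:; next result becomes 0; next at pos=0:; next result becomes 2; next at pos=1:; next result becomes 4; next at pos=2:; next result becomes 6; next count becomes 10; next final value 6 | score_new: total becomes 1; next count becomes 0; next (!((!((-4 * count) < min(count, count))) || (!(!((total * -2) != (1 * step)))))) evaluates to false; next result becomes 0; next at idx=2:; next result becomes 0; next at pos=0:; next result becomes 2; next at pos=1:; next result becomes 4; next at pos=2:; next result becomes 6; next count becomes 10; next final value 6 — matching result 6.
verdict: equivalent


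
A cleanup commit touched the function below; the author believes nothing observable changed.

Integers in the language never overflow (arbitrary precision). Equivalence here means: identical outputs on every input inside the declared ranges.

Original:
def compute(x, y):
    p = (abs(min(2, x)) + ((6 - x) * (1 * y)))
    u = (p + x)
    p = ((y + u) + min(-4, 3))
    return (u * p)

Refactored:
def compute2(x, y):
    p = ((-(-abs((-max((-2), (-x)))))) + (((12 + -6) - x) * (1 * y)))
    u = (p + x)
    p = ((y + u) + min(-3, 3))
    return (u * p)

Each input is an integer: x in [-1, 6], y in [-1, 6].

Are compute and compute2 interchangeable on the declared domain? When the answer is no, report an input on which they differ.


Run the pair on x=-1, y=-1.
compute: p becomes -6; next u becomes -7; next p becomes -12; next final value 84
compute2: p becomes -6; next u becomes -7; next p becomes -11; next final value 77
84 and 77 differ, so these are not the same function on this domain.
verdict: not equivalent; witness: x=-1, y=-1


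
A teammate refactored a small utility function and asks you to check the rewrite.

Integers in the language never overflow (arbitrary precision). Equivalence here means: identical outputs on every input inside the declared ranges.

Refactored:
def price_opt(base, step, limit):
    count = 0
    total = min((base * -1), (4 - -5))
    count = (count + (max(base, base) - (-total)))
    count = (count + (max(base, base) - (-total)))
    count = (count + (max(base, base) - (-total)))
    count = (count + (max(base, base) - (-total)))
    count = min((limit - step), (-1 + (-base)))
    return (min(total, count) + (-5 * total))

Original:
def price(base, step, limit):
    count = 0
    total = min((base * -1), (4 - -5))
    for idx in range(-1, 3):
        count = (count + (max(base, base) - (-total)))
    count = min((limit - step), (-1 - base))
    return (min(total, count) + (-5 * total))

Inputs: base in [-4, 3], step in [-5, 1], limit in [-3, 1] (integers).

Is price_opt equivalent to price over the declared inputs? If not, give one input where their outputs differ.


Reading the diff, among the changes: arithmetic usage differs, plus min/max/abs usage differs, plus statement counts differ, plus local variable names differ, plus loop structure differs.
As a probe, take base=1, step=0, limit=-2: price runs count = 0; total = -1; [idx=-1]; count = 0; [idx=0]; count = 0; [idx=1]; count = 0; [idx=2]; count = 0; count = -2; return 3; price_opt runs count = 0; total = -1; count = 0; count = 0; count = 0; count = 0; count = -2; return 3; both end at 3.
Across all 280 domain points the two functions coincide.
verdict: equivalent


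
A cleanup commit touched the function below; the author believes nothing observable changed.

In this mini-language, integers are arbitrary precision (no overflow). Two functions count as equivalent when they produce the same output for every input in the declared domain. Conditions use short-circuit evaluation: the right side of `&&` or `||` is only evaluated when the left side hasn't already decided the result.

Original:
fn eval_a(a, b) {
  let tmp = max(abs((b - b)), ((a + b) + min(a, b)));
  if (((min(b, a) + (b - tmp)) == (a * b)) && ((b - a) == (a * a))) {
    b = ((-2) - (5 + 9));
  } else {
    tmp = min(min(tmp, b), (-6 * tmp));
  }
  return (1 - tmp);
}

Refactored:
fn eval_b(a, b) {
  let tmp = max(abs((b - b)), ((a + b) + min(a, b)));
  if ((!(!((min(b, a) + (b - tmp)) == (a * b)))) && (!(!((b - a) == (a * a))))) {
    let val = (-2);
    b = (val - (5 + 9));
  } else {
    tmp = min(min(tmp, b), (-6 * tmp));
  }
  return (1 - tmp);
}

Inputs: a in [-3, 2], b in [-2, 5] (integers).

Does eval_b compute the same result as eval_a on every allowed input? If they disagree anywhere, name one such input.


Side by side, the visible changes include: statement counts differ; local variable names differ; boolean connective usage differs.
As a probe, take a=-3, b=3: eval_a runs tmp=0, then (((min(b, a) + (b - tmp)) == (a * b)) && ((b - a) == (a * a))) is false, then tmp=0, then returns 1; eval_b runs tmp=0, then ((!(!((min(b, a) + (b - tmp)) == (a * b)))) && (!(!((b - a) == (a * a))))) is false, then tmp=0, then returns 1; both end at 1.
Every one of the 48 inputs gives matching results.
verdict: equivalent


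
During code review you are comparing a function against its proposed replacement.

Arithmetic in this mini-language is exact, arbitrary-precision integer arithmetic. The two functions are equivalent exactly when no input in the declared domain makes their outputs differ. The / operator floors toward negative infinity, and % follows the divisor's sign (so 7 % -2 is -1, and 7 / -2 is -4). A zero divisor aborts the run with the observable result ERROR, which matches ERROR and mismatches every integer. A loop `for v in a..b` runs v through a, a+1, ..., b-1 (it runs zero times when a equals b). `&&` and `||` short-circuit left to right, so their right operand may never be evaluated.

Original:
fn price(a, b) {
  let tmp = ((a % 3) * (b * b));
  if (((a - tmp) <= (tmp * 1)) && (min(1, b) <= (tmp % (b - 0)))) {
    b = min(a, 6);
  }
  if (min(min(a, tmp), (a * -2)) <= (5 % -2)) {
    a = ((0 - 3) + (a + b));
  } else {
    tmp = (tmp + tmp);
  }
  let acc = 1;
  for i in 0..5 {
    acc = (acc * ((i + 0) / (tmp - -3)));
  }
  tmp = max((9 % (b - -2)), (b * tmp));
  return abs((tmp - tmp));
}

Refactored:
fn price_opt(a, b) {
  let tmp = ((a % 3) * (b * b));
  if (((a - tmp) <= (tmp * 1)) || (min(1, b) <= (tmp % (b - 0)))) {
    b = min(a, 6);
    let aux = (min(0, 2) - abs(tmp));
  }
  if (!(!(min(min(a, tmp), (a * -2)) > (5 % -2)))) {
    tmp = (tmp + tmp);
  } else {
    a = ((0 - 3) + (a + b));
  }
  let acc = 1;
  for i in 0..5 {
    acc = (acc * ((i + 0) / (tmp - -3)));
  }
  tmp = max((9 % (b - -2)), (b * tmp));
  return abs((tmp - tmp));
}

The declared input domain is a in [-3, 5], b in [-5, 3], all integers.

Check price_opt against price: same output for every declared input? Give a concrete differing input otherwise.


These are not equivalent — on a=-3, b=0 the outputs split (ERROR vs 0).
price: tmp = 0; division by zero -> ERROR
price_opt: tmp = 0; (((a - tmp) <= (tmp * 1)) || (min(1, b) <= (tmp % (b - 0)))) -> true; b = -3; aux = 0; (!(!(min(min(a, tmp), (a * -2)) > (5 % -2)))) -> false; a = -9; acc = 1; [i=0]; acc = 0; [i=1]; acc = 0; [i=2]; acc = 0; [i=3]; acc = 0; [i=4]; acc = 0; tmp = 0; return 0
verdict: not equivalent; witness: a=-3, b=0


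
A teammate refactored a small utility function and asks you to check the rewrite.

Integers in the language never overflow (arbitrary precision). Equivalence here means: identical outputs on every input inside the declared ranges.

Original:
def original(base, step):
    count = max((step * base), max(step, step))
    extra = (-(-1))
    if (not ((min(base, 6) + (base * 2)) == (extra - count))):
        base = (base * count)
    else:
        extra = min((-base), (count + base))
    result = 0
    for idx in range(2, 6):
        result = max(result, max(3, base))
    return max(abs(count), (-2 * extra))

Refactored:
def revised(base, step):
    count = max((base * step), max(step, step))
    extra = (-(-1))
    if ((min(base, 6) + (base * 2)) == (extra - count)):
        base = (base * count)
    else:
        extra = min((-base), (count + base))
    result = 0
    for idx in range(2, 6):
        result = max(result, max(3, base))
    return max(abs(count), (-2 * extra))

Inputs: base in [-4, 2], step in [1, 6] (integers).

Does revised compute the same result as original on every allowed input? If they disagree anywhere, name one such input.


Try base=-4, step=1.
original: count=1, then extra=1, then (not ((min(base, 6) + (base * 2)) == (extra - count))) is true, then base=-4, then result=0, then (idx=2), then result=3, then (idx=3), then result=3, then (idx=4), then result=3, then (idx=5), then result=3, then returns 1
revised: count=1, then extra=1, then ((min(base, 6) + (base * 2)) == (extra - count)) is false, then extra=-3, then result=0, then (idx=2), then result=3, then (idx=3), then result=3, then (idx=4), then result=3, then (idx=5), then result=3, then returns 6
1 != 6, so the rewrite changes behavior.
verdict: not equivalent; witness: base=-4, step=1


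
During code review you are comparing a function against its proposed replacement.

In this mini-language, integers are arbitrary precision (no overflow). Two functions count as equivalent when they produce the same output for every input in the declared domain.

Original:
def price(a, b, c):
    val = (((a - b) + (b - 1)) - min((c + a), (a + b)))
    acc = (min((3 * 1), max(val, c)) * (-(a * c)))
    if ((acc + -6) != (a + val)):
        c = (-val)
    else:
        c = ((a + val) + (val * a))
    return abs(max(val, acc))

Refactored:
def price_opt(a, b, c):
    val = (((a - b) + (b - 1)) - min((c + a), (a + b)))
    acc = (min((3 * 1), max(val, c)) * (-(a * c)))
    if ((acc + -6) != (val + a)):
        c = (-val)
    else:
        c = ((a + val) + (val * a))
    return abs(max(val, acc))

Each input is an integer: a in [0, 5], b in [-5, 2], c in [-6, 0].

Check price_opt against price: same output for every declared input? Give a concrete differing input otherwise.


The two versions differ — the changes include same computation, different form.
Spot check at a=2, b=-3, c=-4 — price: val := 3 | acc := 24 | ((acc + -6) != (a + val)): true | c := -3 | result 24. price_opt: val := 3 | acc := 24 | ((acc + -6) != (val + a)): true | c := -3 | result 24. Both give 24.
Across all 336 domain points the two functions coincide.
verdict: equivalent


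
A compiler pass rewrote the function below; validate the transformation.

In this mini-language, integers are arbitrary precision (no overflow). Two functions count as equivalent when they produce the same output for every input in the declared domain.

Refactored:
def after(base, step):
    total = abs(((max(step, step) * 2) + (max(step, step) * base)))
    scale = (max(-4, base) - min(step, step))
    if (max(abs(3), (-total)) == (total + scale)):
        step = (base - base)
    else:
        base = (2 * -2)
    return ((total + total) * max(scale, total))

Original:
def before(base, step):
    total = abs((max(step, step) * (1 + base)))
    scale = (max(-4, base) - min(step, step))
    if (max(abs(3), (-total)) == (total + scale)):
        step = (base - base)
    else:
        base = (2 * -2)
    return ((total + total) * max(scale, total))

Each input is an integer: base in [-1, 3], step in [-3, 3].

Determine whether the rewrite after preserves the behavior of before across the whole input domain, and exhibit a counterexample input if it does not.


Take base=-1, step=-3.
before: total becomes 0; next scale becomes 2; next (max(abs(3), (-total)) == (total + scale)) evaluates to false; next base becomes -4; next final value 0
after: total becomes 3; next scale becomes 2; next (max(abs(3), (-total)) == (total + scale)) evaluates to false; next base becomes -4; next final value 18
0 != 18, so the rewrite changes behavior.
verdict: not equivalent; witness: base=-1, step=-3


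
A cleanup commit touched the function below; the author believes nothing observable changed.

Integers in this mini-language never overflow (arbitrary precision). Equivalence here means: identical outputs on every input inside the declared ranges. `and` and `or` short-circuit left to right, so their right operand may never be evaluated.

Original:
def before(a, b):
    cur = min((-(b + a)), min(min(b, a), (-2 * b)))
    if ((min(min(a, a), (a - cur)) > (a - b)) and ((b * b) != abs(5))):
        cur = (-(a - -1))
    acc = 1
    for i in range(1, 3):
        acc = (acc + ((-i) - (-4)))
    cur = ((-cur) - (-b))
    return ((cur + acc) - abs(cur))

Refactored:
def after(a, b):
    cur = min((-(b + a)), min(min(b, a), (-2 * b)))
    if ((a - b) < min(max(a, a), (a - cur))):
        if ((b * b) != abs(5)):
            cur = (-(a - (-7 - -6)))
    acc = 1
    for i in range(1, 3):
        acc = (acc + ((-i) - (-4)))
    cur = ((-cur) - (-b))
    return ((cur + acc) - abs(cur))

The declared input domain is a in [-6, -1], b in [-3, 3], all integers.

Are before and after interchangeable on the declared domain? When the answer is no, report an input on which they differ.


The suspicious edit (`min(a, a)` became `max(a, a)`) never changes the result for any input inside the declared domain.
One worked example (a=-3, b=0) — before: cur := -3 | ((min(min(a, a), (a - cur)) > (a - b)) and ((b * b) != abs(5))): false | acc := 1 | iter i=1: | acc := 4 | iter i=2: | acc := 6 | cur := 3 | result 6; after: cur := -3 | ((a - b) < min(max(a, a), (a - cur))): false | acc := 1 | iter i=1: | acc := 4 | iter i=2: | acc := 6 | cur := 3 | result 6; agreement on 6.
Every one of the 42 inputs gives matching results.
verdict: equivalent


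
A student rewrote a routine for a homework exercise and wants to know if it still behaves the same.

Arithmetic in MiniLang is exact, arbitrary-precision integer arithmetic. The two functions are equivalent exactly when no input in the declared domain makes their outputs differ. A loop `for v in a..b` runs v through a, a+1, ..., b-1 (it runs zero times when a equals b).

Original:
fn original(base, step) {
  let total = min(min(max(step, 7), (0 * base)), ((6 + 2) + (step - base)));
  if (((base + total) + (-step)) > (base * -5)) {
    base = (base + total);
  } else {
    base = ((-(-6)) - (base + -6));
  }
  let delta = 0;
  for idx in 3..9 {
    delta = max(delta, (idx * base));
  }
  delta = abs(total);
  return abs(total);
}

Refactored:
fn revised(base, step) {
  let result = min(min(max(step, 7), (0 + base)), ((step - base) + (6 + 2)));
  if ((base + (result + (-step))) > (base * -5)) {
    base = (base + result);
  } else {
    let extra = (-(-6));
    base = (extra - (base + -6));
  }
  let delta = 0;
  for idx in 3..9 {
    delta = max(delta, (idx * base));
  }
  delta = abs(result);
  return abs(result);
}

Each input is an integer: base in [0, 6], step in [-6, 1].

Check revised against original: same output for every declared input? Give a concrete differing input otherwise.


Input base=1, step=-6: 0 from original versus 1 from revised.
verdict: not equivalent; witness: base=1, step=-6


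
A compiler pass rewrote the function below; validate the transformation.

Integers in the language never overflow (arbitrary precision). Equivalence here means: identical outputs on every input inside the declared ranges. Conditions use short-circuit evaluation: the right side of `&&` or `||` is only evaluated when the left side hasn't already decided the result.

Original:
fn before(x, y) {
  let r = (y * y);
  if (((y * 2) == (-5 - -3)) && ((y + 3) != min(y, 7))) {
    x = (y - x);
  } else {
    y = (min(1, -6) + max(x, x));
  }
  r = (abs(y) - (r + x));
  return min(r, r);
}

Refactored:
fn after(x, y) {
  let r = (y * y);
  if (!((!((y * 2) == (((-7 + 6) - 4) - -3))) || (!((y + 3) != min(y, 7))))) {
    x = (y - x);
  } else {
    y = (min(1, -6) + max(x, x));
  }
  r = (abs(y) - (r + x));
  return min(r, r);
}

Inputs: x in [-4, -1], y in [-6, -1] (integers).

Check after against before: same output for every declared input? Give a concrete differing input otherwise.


Behavior is preserved: although boolean connective usage differs, and arithmetic usage differs, and constant usage differs, the outputs never diverge.
Tracing x=-4, y=-1: before: r = 1; (((y * 2) == (-5 - -3)) && ((y + 3) != min(y, 7))) -> true; x = 3; r = -3; return -3 | after: r = 1; (!((!((y * 2) == (((-7 + 6) - 4) - -3))) || (!((y + 3) != min(y, 7))))) -> true; x = 3; r = -3; return -3 — matching result -3.
Sweeping the whole domain (24 inputs) finds no disagreement.
verdict: equivalent


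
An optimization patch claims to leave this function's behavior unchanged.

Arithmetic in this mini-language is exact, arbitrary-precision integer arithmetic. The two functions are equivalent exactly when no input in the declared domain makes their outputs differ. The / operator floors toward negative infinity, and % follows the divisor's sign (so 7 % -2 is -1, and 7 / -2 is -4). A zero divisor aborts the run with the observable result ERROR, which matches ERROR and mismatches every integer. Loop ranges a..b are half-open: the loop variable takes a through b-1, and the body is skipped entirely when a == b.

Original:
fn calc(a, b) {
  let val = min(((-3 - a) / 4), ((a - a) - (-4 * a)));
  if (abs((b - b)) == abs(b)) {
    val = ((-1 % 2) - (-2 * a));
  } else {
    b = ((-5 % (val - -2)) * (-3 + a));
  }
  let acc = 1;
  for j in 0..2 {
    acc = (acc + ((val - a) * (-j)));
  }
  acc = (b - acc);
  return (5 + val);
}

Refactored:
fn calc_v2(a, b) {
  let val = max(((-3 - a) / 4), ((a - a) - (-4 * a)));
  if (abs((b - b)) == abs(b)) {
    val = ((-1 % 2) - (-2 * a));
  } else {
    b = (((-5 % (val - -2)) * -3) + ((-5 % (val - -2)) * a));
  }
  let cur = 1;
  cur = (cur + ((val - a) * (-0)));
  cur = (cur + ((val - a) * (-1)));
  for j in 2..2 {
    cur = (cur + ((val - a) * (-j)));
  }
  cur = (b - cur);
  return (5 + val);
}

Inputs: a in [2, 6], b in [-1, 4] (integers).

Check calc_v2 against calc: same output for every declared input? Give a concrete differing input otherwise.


Try a=2, b=-1.
calc: val=-2, then (abs((b - b)) == abs(b)) is false, then a zero divisor aborts: ERROR
calc_v2: val=8, then (abs((b - b)) == abs(b)) is false, then b=-5, then cur=1, then cur=1, then cur=-5, then the loop over j runs zero times, then cur=0, then returns 13
ERROR vs 13 — the two versions disagree here.
verdict: not equivalent; witness: a=2, b=-1


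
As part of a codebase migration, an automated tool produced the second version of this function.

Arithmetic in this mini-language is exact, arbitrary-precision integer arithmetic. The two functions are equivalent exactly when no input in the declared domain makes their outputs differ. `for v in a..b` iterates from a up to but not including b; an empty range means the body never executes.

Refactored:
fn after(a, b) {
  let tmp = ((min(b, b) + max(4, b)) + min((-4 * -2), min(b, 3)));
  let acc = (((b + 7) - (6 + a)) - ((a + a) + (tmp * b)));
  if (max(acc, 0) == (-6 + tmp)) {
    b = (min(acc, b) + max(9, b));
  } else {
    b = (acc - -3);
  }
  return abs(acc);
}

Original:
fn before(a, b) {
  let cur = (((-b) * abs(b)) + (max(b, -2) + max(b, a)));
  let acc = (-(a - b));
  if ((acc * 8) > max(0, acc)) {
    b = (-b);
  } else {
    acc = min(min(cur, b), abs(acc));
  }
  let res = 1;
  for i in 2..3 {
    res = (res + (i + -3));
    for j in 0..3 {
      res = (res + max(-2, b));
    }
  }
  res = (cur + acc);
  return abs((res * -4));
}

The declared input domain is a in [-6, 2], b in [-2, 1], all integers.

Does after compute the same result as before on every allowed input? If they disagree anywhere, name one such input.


Take a=-6, b=-2.
before: cur=0, then acc=4, then ((acc * 8) > max(0, acc)) is true, then b=2, then res=1, then (i=2), then res=0, then (j=0), then res=2, then (j=1), then res=4, then (j=2), then res=6, then res=4, then returns 16
after: tmp=0, then acc=17, then (max(acc, 0) == (-6 + tmp)) is false, then b=20, then returns 17
16 != 17, so the rewrite changes behavior.
verdict: not equivalent; witness: a=-6, b=-2


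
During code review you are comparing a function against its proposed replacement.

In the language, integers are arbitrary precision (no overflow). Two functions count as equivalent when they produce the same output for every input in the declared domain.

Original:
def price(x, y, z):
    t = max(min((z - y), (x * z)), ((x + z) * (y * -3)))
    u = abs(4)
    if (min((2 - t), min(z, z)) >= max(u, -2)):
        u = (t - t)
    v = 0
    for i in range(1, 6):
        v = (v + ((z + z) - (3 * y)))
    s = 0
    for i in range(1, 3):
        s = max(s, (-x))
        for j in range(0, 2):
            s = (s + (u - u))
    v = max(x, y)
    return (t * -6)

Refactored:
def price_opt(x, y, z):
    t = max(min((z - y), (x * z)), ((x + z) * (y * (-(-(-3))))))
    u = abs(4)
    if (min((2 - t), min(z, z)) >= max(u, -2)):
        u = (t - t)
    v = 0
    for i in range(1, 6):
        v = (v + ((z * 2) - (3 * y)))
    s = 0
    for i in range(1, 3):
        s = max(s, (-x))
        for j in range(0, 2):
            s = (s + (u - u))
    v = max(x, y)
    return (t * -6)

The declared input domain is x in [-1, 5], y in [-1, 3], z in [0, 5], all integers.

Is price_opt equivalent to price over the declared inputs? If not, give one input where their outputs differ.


Side by side, the visible changes include: arithmetic usage differs, and constant usage differs.
As a probe, take x=2, y=-1, z=2: price runs t becomes 12; next u becomes 4; next (min((2 - t), min(z, z)) >= max(u, -2)) evaluates to false; next v becomes 0; next at i=1:; next v becomes 7; next at i=2:; next v becomes 14; next at i=3:; next v becomes 21; next at i=4:; next v becomes 28; next at i=5:; next v becomes 35; next s becomes 0; next at i=1:; next s becomes 0; next at j=0:; next s becomes 0; next at j=1:; next s becomes 0; next at i=2:; next s becomes 0; next at j=0:; next s becomes 0; next at j=1:; next s becomes 0; next v becomes 2; next final value -72; price_opt runs t becomes 12; next u becomes 4; next (min((2 - t), min(z, z)) >= max(u, -2)) evaluates to false; next v becomes 0; next at i=1:; next v becomes 7; next at i=2:; next v becomes 14; next at i=3:; next v becomes 21; next at i=4:; next v becomes 28; next at i=5:; next v becomes 35; next s becomes 0; next at i=1:; next s becomes 0; next at j=0:; next s becomes 0; next at j=1:; next s becomes 0; next at i=2:; next s becomes 0; next at j=0:; next s becomes 0; next at j=1:; next s becomes 0; next v becomes 2; next final value -72; both end at -72.
Across all 210 domain points the two functions coincide.
verdict: equivalent


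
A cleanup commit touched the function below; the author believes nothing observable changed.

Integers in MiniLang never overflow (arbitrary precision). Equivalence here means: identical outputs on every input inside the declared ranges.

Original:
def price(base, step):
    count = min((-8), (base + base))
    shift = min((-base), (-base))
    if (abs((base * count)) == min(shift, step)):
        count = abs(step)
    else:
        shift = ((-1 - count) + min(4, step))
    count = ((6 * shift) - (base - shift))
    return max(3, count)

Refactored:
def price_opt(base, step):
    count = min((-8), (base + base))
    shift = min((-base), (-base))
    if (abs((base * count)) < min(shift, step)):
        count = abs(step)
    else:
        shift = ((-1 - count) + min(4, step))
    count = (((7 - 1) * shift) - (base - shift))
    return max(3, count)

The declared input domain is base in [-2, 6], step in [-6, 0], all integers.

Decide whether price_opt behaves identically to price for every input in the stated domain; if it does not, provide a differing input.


The rewrite breaks on base=0, step=0, where the results are 3 and 49.
price: count becomes -8; next shift becomes 0; next (abs((base * count)) == min(shift, step)) evaluates to true; next count becomes 0; next count becomes 0; next final value 3
price_opt: count becomes -8; next shift becomes 0; next (abs((base * count)) < min(shift, step)) evaluates to false; next shift becomes 7; next count becomes 49; next final value 49
verdict: not equivalent; witness: base=0, step=0


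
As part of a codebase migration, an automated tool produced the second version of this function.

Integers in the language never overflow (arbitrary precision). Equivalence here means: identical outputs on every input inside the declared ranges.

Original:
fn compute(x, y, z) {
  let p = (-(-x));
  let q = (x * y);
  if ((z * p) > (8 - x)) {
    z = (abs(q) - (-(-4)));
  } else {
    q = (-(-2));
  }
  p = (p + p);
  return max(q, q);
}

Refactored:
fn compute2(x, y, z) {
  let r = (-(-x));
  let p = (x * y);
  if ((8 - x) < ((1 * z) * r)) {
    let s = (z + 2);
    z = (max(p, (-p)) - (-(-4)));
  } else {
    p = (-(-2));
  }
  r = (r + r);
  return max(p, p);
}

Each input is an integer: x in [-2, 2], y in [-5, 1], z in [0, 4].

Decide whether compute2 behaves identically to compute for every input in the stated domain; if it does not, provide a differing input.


Equivalent — the differences include statement counts differ, min/max/abs usage differs, arithmetic usage differs, local variable names differ, comparison usage differs, constant usage differs, yet no declared input distinguishes the two.
As a probe, take x=-1, y=-5, z=4: compute runs p = -1; q = 5; ((z * p) > (8 - x)) -> false; q = 2; p = -2; return 2; compute2 runs r = -1; p = 5; ((8 - x) < ((1 * z) * r)) -> false; p = 2; r = -2; return 2; both end at 2.
Every one of the 175 inputs gives matching results.
verdict: equivalent


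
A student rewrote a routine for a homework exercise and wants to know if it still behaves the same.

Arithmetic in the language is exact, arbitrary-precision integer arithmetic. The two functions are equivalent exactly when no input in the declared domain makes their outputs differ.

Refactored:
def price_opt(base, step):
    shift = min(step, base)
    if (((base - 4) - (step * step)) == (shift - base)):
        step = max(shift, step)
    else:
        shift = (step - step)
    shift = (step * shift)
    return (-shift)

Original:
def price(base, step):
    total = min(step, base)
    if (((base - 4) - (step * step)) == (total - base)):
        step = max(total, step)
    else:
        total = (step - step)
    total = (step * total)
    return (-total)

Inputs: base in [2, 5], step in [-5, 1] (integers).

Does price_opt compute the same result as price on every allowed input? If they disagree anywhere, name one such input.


Although local variable names differ, 28/28 inputs agree.
verdict: equivalent


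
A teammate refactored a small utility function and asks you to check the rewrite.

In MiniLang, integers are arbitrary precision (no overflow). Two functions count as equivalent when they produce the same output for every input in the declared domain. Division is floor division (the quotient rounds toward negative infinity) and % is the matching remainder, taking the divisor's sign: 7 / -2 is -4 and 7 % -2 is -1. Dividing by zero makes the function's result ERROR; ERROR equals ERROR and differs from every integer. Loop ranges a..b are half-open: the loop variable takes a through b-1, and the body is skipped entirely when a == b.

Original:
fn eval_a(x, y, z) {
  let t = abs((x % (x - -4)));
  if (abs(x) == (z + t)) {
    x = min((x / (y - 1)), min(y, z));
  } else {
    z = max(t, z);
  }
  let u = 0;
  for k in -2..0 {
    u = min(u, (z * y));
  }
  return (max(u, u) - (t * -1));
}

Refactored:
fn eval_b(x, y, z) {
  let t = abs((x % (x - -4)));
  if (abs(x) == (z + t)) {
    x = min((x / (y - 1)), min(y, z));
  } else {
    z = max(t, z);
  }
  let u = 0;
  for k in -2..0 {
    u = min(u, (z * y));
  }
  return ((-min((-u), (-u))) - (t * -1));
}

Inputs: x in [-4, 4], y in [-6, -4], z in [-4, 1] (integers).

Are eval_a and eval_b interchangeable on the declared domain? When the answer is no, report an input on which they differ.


Changes here: min/max/abs usage differs; the full 162-point sweep finds no disagreement.
verdict: equivalent


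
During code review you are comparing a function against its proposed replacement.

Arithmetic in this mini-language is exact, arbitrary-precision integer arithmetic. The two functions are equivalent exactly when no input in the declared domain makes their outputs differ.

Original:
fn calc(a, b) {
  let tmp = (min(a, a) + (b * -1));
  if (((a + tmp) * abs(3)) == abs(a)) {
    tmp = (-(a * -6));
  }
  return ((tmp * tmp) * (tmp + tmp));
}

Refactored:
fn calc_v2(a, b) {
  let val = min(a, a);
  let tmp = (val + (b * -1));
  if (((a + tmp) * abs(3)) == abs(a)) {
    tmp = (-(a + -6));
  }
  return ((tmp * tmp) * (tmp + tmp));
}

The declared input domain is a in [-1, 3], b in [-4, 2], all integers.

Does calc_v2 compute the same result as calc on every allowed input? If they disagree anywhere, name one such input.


Take a=0, b=0.
calc: tmp=0, then (((a + tmp) * abs(3)) == abs(a)) is true, then tmp=0, then returns 0
calc_v2: val=0, then tmp=0, then (((a + tmp) * abs(3)) == abs(a)) is true, then tmp=6, then returns 432
0 against 432: the behavior changed.
verdict: not equivalent; witness: a=0, b=0


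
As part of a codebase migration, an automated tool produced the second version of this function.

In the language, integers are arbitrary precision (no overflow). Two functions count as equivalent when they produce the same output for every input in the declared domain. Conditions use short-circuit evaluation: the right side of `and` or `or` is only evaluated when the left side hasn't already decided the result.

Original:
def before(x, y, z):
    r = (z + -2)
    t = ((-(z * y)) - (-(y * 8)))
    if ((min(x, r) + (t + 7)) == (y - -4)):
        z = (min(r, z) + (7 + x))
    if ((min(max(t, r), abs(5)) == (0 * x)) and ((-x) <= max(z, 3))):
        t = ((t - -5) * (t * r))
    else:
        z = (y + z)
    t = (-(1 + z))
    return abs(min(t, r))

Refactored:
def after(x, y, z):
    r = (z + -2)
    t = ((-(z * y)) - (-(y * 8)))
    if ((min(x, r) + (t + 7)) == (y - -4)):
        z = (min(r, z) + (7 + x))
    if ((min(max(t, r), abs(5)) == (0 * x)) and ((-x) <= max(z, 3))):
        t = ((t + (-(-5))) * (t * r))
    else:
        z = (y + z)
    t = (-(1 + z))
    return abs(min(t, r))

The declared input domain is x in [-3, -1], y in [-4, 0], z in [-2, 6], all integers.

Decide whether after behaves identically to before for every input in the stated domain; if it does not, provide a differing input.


Behavior is preserved: although arithmetic usage differs, the outputs never diverge.
Spot check at x=-2, y=-4, z=-1 — before: r becomes -3; next t becomes -36; next ((min(x, r) + (t + 7)) == (y - -4)) evaluates to false; next ((min(max(t, r), abs(5)) == (0 * x)) and ((-x) <= max(z, 3))) evaluates to false; next z becomes -5; next t becomes 4; next final value 3. after: r becomes -3; next t becomes -36; next ((min(x, r) + (t + 7)) == (y - -4)) evaluates to false; next ((min(max(t, r), abs(5)) == (0 * x)) and ((-x) <= max(z, 3))) evaluates to false; next z becomes -5; next t becomes 4; next final value 3. Both give 3.
An exhaustive pass over the 135 declared inputs shows identical outputs.
verdict: equivalent


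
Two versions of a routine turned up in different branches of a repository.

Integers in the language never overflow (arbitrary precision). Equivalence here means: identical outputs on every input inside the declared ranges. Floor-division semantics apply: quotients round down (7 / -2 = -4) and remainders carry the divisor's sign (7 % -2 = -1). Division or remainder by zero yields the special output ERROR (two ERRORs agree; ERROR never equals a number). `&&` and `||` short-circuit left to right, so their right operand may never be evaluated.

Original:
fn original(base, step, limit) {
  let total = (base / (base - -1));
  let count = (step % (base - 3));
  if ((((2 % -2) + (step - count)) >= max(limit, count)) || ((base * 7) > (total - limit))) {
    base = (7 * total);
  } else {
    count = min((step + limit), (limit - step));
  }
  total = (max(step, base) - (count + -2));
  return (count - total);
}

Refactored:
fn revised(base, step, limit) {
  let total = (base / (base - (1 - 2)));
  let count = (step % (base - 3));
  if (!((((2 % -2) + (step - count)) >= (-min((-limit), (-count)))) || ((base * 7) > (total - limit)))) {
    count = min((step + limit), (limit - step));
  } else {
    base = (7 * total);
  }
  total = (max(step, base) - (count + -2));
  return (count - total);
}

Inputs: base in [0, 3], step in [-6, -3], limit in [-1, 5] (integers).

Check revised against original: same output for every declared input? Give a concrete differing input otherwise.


Equivalent — the differences include arithmetic usage differs, and boolean connective usage differs, and min/max/abs usage differs, and constant usage differs, yet no declared input distinguishes the two.
Tracing base=2, step=-3, limit=4: original: total = 0; count = 0; ((((2 % -2) + (step - count)) >= max(limit, count)) || ((base * 7) > (total - limit))) -> true; base = 0; total = 2; return -2 | revised: total = 0; count = 0; (!((((2 % -2) + (step - count)) >= (-min((-limit), (-count)))) || ((base * 7) > (total - limit)))) -> false; base = 0; total = 2; return -2 — matching result -2.
Across all 112 domain points the two functions coincide.
verdict: equivalent


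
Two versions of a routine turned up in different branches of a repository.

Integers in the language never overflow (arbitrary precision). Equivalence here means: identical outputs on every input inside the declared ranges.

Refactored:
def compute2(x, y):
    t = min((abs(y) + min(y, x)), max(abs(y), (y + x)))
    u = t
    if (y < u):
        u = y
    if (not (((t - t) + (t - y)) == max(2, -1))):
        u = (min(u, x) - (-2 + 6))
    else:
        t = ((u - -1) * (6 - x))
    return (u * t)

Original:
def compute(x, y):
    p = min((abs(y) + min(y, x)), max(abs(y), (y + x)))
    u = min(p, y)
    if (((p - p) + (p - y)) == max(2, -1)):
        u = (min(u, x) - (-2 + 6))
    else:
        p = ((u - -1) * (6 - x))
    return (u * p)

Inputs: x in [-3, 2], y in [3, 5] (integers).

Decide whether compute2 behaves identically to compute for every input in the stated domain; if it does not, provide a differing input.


On input x=-3, y=4, compute returns 18 while compute2 returns -7.
verdict: not equivalent; witness: x=-3, y=4
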